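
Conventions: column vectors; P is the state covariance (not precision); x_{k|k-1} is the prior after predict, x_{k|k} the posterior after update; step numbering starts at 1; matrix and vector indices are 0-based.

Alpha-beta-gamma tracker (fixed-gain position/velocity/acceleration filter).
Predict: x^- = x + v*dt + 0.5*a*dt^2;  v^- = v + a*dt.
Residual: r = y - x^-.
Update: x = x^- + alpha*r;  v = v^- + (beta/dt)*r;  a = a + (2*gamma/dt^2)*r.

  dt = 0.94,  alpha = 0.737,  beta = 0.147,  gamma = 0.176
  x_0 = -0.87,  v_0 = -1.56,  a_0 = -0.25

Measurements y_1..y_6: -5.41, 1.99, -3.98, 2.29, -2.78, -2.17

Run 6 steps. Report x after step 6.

step 1: x_pred=-2.4468  r=-2.9632  x^+=-4.6307  v^+=-2.2584  a^+=-1.4304
step 2: x_pred=-7.3855  r=9.3755  x^+=-0.4758  v^+=-2.1368  a^+=2.3045
step 3: x_pred=-1.4662  r=-2.5138  x^+=-3.3189  v^+=-0.3637  a^+=1.3031
step 4: x_pred=-3.0850  r=5.3750  x^+=0.8764  v^+=1.7018  a^+=3.4444
step 5: x_pred=3.9978  r=-6.7778  x^+=-0.9974  v^+=3.8796  a^+=0.7443
step 6: x_pred=2.9782  r=-5.1482  x^+=-0.8160  v^+=3.7741  a^+=-1.3066

x_post = -0.8160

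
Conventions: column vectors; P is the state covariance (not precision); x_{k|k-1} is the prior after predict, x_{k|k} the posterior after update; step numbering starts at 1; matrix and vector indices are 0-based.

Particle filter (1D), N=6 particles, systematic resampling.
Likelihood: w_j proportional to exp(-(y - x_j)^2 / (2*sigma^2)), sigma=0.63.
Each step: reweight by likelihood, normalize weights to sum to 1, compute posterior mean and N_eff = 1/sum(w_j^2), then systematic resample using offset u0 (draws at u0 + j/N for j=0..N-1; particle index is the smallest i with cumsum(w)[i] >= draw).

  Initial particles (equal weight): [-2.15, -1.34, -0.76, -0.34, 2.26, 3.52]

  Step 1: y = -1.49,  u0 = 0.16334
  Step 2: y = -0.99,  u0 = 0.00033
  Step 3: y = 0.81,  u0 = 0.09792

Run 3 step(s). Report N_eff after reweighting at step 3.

step 1: w=[0.2568, 0.4321, 0.2271, 0.0840, 0.0000, 0.0000]  mean=-1.3322  Neff=3.2126  idx=[0, 1, 1, 1, 2, 3]
step 2: w=[0.0429, 0.2004, 0.2004, 0.2004, 0.2187, 0.1373]  mean=-1.1106  Neff=5.2922  idx=[0, 1, 2, 3, 4, 4]
step 3: w=[0.0002, 0.0300, 0.0300, 0.0300, 0.4549, 0.4549]  mean=-0.8125  Neff=2.4007  idx=[4, 4, 4, 5, 5, 5]

N_eff = 2.4007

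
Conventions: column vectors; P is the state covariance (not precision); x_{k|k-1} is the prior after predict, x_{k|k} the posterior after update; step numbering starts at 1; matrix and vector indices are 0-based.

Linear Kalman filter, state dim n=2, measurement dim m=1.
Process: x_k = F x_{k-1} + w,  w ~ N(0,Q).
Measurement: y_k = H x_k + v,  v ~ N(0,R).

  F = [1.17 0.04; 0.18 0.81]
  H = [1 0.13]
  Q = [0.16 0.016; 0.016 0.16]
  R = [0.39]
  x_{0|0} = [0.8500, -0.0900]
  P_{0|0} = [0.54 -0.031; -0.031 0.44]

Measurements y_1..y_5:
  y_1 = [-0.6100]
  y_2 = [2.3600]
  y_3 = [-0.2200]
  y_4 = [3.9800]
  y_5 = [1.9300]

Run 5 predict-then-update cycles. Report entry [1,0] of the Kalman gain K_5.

step 1: x^-=[0.9909, 0.0801]  P^-=[0.8970 0.1144; 0.1144 0.4571]  S=[1.3245]  K=[0.6885; 0.1312]  nu=[-1.6113]  x^+=[-0.1185, -0.1313]  P^+=[0.2692 -0.0053; -0.0053 0.4343]
step 2: x^-=[-0.1439, -0.1277]  P^-=[0.5287 0.0817; 0.0817 0.4521]  S=[0.9476]  K=[0.5692; 0.1483]  nu=[2.5205]  x^+=[1.2907, 0.2460]  P^+=[0.2217 0.0018; 0.0018 0.4313]
step 3: x^-=[1.5199, 0.4316]  P^-=[0.4644 0.0783; 0.0783 0.4507]  S=[0.8824]  K=[0.5378; 0.1552]  nu=[-1.7960]  x^+=[0.5539, 0.1528]  P^+=[0.2091 0.0047; 0.0047 0.4294]
step 4: x^-=[0.6542, 0.2235]  P^-=[0.4474 0.0784; 0.0784 0.4499]  S=[0.8654]  K=[0.5288; 0.1582]  nu=[3.2967]  x^+=[2.3975, 0.7451]  P^+=[0.2054 0.0060; 0.0060 0.4282]
step 5: x^-=[2.8349, 1.0351]  P^-=[0.4425 0.0789; 0.0789 0.4494]  S=[0.8606]  K=[0.5261; 0.1596]  nu=[-1.0394]  x^+=[2.2880, 0.8692]  P^+=[0.2043 0.0067; 0.0067 0.4275]

K[1,0] = 0.1596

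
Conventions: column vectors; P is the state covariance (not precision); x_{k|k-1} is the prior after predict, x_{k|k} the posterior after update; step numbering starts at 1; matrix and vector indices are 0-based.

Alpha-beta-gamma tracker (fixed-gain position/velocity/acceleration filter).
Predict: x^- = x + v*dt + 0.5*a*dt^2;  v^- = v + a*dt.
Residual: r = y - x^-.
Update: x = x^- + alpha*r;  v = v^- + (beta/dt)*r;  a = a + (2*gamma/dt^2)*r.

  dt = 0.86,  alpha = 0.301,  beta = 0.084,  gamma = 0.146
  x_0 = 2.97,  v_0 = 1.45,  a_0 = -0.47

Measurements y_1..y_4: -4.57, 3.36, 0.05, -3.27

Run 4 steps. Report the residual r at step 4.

step 1: x_pred=4.0432  r=-8.6132  x^+=1.4506  v^+=0.2045  a^+=-3.8706
step 2: x_pred=0.1952  r=3.1648  x^+=1.1478  v^+=-2.8150  a^+=-2.6211
step 3: x_pred=-2.2424  r=2.2924  x^+=-1.5524  v^+=-4.8452  a^+=-1.7160
step 4: x_pred=-6.3539  r=3.0839  x^+=-5.4256  v^+=-6.0198  a^+=-0.4984

resid = 3.0839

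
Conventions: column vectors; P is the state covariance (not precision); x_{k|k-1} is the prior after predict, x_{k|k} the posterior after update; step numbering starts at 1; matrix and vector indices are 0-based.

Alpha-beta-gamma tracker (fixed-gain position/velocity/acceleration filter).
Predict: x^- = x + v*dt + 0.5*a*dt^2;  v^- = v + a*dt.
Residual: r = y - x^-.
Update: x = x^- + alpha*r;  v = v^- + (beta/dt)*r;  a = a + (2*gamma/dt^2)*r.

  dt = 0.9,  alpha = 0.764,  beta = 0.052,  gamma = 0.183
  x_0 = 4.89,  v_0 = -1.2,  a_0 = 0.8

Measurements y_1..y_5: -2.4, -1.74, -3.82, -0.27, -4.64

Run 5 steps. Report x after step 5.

step 1: x_pred=4.1340  r=-6.5340  x^+=-0.8580  v^+=-0.8575  a^+=-2.1524
step 2: x_pred=-2.5015  r=0.7615  x^+=-1.9197  v^+=-2.7507  a^+=-1.8083
step 3: x_pred=-5.1277  r=1.3077  x^+=-4.1286  v^+=-4.3026  a^+=-1.2174
step 4: x_pred=-8.4940  r=8.2240  x^+=-2.2109  v^+=-4.9232  a^+=2.4986
step 5: x_pred=-5.6298  r=0.9898  x^+=-4.8736  v^+=-2.6172  a^+=2.9458

x_post = -4.8736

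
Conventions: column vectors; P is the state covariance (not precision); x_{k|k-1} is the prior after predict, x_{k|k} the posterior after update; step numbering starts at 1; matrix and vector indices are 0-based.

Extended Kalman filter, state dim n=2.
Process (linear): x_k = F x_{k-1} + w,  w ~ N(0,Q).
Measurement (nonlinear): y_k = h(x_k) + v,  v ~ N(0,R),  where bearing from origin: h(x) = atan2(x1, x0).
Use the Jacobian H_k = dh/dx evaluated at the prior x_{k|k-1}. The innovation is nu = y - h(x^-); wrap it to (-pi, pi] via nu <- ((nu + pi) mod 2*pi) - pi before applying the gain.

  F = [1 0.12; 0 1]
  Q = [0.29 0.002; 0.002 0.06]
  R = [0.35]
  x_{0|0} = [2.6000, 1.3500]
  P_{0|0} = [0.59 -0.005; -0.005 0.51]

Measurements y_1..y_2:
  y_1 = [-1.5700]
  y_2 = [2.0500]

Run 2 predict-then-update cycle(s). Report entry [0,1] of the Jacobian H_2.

step 1: x^-=[2.7620, 1.3500]  P^-=[0.8861 0.0582; 0.0582 0.5700]  H_jac=[-0.1428 0.2922]  S=[0.4119]  K=[-0.2660; 0.3842]  nu=[-2.0246]  x^+=[3.3006, 0.5721]  P^+=[0.8570 0.1003; 0.1003 0.5092]
step 2: x^-=[3.3692, 0.5721]  P^-=[1.1784 0.1634; 0.1634 0.5692]  H_jac=[-0.0490 0.2885]  S=[0.3956]  K=[-0.0268; 0.3949]  nu=[1.8818]  x^+=[3.3189, 1.3151]  P^+=[1.1781 0.1676; 0.1676 0.5075]

H_jac[0,1] = 0.2885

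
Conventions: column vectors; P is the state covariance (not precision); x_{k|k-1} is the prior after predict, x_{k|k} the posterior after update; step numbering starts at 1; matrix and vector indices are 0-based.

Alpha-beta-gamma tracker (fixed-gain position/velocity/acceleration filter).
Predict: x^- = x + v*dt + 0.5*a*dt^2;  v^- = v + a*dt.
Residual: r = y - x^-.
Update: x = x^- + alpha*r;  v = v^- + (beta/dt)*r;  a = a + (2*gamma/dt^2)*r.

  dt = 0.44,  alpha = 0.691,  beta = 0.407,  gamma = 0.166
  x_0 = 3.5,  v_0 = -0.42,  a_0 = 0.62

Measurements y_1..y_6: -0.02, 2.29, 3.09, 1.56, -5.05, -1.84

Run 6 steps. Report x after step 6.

step 1: x_pred=3.3752  r=-3.3952  x^+=1.0291  v^+=-3.2878  a^+=-5.2024
step 2: x_pred=-0.9211  r=3.2111  x^+=1.2978  v^+=-2.6066  a^+=0.3042
step 3: x_pred=0.1803  r=2.9097  x^+=2.1909  v^+=0.2187  a^+=5.2940
step 4: x_pred=2.7996  r=-1.2396  x^+=1.9430  v^+=1.4014  a^+=3.1682
step 5: x_pred=2.8664  r=-7.9164  x^+=-2.6038  v^+=-4.5272  a^+=-10.4074
step 6: x_pred=-5.6032  r=3.7632  x^+=-3.0028  v^+=-5.6254  a^+=-3.9539

x_post = -3.0028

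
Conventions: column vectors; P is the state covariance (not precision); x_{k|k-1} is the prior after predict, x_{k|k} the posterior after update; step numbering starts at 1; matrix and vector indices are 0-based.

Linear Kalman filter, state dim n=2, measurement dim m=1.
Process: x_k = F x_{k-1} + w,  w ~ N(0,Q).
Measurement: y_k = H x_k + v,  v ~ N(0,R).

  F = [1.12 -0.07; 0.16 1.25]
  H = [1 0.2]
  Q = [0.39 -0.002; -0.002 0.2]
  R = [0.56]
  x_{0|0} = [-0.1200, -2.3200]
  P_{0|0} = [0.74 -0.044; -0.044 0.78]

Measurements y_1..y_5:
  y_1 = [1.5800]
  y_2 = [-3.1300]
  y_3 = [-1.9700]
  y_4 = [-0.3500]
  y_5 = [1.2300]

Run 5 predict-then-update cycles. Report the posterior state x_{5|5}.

x_post = [1.9606, -7.6280]

step 1: x^-=[0.0280, -2.9192]  P^-=[1.3290 0.0013; 0.0013 1.4201]  S=[1.9463]  K=[0.6830; 0.1466]  nu=[2.1358]  x^+=[1.4867, -2.6061]  P^+=[0.4212 -0.1936; -0.1936 1.3783]
step 2: x^-=[1.8475, -3.0198]  P^-=[0.9554 -0.3160; -0.3160 2.2869]  S=[1.4805]  K=[0.6026; 0.0955]  nu=[-4.3736]  x^+=[-0.7882, -3.4376]  P^+=[0.4177 -0.4012; -0.4012 2.2734]
step 3: x^-=[-0.6422, -4.4231]  P^-=[0.9880 -0.6832; -0.6832 3.6024]  S=[1.4188]  K=[0.6001; 0.0262]  nu=[-0.4432]  x^+=[-0.9081, -4.4347]  P^+=[0.4772 -0.7056; -0.7056 3.6014]
step 4: x^-=[-0.7067, -5.6887]  P^-=[1.1168 -1.2115; -1.2115 5.5572]  S=[1.4145]  K=[0.6183; -0.0708]  nu=[1.4944]  x^+=[0.2173, -5.7944]  P^+=[0.5762 -1.1497; -1.1497 5.5501]
step 5: x^-=[0.6489, -7.2083]  P^-=[1.3202 -1.9810; -1.9810 8.4270]  S=[1.4249]  K=[0.6485; -0.2075]  nu=[2.0227]  x^+=[1.9606, -7.6280]  P^+=[0.7210 -1.7893; -1.7893 8.3656]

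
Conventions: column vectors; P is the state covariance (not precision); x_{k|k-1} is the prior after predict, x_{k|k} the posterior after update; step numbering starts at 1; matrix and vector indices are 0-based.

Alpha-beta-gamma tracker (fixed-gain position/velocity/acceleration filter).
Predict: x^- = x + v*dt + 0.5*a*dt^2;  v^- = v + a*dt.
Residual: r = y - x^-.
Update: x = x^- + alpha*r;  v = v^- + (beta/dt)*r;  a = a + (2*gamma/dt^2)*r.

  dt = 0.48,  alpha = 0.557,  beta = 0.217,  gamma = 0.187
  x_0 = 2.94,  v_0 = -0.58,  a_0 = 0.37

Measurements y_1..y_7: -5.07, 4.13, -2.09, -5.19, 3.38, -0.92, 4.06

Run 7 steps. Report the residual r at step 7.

step 1: x_pred=2.7042  r=-7.7742  x^+=-1.6260  v^+=-3.9170  a^+=-12.2496
step 2: x_pred=-4.9173  r=9.0473  x^+=0.1220  v^+=-5.7067  a^+=2.4366
step 3: x_pred=-2.3365  r=0.2465  x^+=-2.1992  v^+=-4.4257  a^+=2.8367
step 4: x_pred=-3.9967  r=-1.1933  x^+=-4.6614  v^+=-3.6035  a^+=0.8997
step 5: x_pred=-6.2874  r=9.6674  x^+=-0.9027  v^+=1.1988  a^+=16.5925
step 6: x_pred=1.5842  r=-2.5042  x^+=0.1894  v^+=8.0311  a^+=12.5275
step 7: x_pred=5.4874  r=-1.4274  x^+=4.6924  v^+=13.3989  a^+=10.2104

resid = -1.4274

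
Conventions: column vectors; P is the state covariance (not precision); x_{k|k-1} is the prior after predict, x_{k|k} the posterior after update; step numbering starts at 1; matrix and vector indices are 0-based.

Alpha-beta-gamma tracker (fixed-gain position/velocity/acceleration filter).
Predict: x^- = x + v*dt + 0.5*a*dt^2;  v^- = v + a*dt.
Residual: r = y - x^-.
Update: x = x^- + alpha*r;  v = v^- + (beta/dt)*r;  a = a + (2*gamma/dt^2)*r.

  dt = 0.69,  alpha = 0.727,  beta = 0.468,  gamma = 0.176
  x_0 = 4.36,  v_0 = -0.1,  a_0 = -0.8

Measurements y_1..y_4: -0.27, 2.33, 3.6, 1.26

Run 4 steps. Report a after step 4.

a_post = 1.8965

step 1: x_pred=4.1006  r=-4.3706  x^+=0.9232  v^+=-3.6164  a^+=-4.0313
step 2: x_pred=-2.5318  r=4.8618  x^+=1.0027  v^+=-3.1004  a^+=-0.4368
step 3: x_pred=-1.2406  r=4.8406  x^+=2.2785  v^+=-0.1187  a^+=3.1420
step 4: x_pred=2.9446  r=-1.6846  x^+=1.7199  v^+=0.9067  a^+=1.8965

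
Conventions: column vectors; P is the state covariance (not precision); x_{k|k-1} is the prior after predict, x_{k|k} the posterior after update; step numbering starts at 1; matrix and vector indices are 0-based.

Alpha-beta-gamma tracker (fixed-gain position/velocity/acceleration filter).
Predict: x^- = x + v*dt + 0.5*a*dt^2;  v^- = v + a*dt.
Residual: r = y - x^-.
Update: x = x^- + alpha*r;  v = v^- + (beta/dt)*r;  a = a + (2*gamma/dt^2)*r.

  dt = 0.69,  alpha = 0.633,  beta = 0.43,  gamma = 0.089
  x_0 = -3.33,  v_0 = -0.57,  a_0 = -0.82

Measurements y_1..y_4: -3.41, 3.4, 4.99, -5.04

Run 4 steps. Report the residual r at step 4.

resid = -14.3080

step 1: x_pred=-3.9185  r=0.5085  x^+=-3.5966  v^+=-0.8189  a^+=-0.6299
step 2: x_pred=-4.3116  r=7.7116  x^+=0.5698  v^+=3.5523  a^+=2.2533
step 3: x_pred=3.5573  r=1.4327  x^+=4.4642  v^+=5.9999  a^+=2.7889
step 4: x_pred=9.2680  r=-14.3080  x^+=0.2110  v^+=-0.9924  a^+=-2.5604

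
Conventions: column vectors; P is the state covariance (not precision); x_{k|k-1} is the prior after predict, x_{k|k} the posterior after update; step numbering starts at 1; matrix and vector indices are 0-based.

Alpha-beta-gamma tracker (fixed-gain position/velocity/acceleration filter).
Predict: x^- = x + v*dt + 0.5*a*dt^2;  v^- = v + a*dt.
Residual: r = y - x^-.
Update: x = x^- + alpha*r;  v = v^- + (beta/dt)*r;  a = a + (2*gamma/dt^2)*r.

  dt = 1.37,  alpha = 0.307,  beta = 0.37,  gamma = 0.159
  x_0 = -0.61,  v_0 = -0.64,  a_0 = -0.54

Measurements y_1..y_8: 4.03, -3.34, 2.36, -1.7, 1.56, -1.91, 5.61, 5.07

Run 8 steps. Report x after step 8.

step 1: x_pred=-1.9936  r=6.0236  x^+=-0.1443  v^+=0.2470  a^+=0.4806
step 2: x_pred=0.6450  r=-3.9850  x^+=-0.5784  v^+=-0.1709  a^+=-0.1946
step 3: x_pred=-0.9951  r=3.3551  x^+=0.0349  v^+=0.4686  a^+=0.3738
step 4: x_pred=1.0277  r=-2.7277  x^+=0.1903  v^+=0.2441  a^+=-0.0883
step 5: x_pred=0.4418  r=1.1182  x^+=0.7851  v^+=0.4251  a^+=0.1011
step 6: x_pred=1.4623  r=-3.3723  x^+=0.4270  v^+=-0.3472  a^+=-0.4702
step 7: x_pred=-0.4899  r=6.0999  x^+=1.3828  v^+=0.6560  a^+=0.5632
step 8: x_pred=2.8101  r=2.2599  x^+=3.5039  v^+=2.0380  a^+=0.9461

x_post = 3.5039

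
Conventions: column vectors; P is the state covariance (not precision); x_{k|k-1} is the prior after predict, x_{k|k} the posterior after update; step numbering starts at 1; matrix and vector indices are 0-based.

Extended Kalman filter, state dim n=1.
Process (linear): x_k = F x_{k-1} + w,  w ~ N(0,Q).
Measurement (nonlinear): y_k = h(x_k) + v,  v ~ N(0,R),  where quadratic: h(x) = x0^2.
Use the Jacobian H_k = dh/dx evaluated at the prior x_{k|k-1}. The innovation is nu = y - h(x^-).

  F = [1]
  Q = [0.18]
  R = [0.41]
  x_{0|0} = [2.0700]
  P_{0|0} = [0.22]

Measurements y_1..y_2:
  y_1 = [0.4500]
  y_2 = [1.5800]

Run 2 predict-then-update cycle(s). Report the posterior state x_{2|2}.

step 1: x^-=[2.0700]  P^-=[0.4000]  H_jac=[4.1400]  S=[7.2658]  K=[0.2279]  nu=[-3.8349]  x^+=[1.1960]  P^+=[0.0226]
step 2: x^-=[1.1960]  P^-=[0.2026]  H_jac=[2.3919]  S=[1.5690]  K=[0.3088]  nu=[0.1497]  x^+=[1.2422]  P^+=[0.0529]

x_post = [1.2422]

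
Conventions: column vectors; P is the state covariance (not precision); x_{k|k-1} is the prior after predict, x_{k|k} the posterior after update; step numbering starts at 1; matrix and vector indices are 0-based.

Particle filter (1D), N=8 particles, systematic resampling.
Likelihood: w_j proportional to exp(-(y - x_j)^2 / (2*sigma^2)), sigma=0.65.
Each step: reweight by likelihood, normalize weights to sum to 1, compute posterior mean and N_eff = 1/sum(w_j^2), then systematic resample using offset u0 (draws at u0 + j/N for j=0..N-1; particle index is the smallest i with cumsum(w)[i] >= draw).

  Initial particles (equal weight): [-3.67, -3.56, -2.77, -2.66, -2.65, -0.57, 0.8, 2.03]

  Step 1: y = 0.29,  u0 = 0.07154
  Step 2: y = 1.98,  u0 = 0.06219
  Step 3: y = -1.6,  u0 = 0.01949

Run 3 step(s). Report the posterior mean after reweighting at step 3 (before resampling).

post_mean = 0.8000

step 1: w=[0.0000, 0.0000, 0.0000, 0.0000, 0.0000, 0.3533, 0.6231, 0.0236]  mean=0.3447  Neff=1.9470  idx=[5, 5, 5, 6, 6, 6, 6, 6]
step 2: w=[0.0005, 0.0005, 0.0005, 0.1997, 0.1997, 0.1997, 0.1997, 0.1997]  mean=0.7981  Neff=5.0142  idx=[3, 3, 4, 5, 5, 6, 7, 7]
step 3: w=[0.1250, 0.1250, 0.1250, 0.1250, 0.1250, 0.1250, 0.1250, 0.1250]  mean=0.8000  Neff=8.0000  idx=[0, 1, 2, 3, 4, 5, 6, 7]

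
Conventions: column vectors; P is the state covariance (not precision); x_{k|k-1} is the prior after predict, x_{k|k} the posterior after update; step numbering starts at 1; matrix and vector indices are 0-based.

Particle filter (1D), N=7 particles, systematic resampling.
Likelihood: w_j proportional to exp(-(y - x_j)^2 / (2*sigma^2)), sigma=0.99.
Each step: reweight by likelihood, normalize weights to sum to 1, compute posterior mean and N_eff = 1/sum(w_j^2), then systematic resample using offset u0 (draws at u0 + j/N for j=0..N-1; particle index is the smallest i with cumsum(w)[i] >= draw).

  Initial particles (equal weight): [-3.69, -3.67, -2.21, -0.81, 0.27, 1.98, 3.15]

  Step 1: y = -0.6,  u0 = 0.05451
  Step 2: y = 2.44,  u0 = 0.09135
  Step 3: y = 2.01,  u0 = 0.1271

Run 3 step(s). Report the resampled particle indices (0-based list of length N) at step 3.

resampled_idx = [1, 2, 3, 4, 5, 6, 6]

step 1: w=[0.0039, 0.0041, 0.1350, 0.4953, 0.3443, 0.0170, 0.0004]  mean=-0.6013  Neff=2.6149  idx=[2, 3, 3, 3, 3, 4, 4]
step 2: w=[0.0001, 0.0229, 0.0229, 0.0229, 0.0229, 0.4541, 0.4541]  mean=0.1708  Neff=2.4123  idx=[4, 5, 5, 5, 6, 6, 6]
step 3: w=[0.0133, 0.1644, 0.1644, 0.1644, 0.1644, 0.1644, 0.1644]  mean=0.2556  Neff=6.1565  idx=[1, 2, 3, 4, 5, 6, 6]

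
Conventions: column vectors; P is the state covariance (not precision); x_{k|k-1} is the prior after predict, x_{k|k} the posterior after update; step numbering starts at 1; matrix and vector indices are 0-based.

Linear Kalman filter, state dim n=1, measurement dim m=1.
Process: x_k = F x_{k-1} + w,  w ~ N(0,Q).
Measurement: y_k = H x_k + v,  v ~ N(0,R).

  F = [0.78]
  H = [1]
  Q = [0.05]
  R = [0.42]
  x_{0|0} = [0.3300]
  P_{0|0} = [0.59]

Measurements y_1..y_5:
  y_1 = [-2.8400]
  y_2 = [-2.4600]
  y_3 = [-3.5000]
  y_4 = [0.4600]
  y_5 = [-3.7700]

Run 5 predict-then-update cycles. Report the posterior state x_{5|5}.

step 1: x^-=[0.2574]  P^-=[0.4090]  S=[0.8290]  K=[0.4933]  nu=[-3.0974]  x^+=[-1.2707]  P^+=[0.2072]
step 2: x^-=[-0.9911]  P^-=[0.1761]  S=[0.5961]  K=[0.2954]  nu=[-1.4689]  x^+=[-1.4250]  P^+=[0.1241]
step 3: x^-=[-1.1115]  P^-=[0.1255]  S=[0.5455]  K=[0.2300]  nu=[-2.3885]  x^+=[-1.6609]  P^+=[0.0966]
step 4: x^-=[-1.2955]  P^-=[0.1088]  S=[0.5288]  K=[0.2057]  nu=[1.7555]  x^+=[-0.9344]  P^+=[0.0864]
step 5: x^-=[-0.7288]  P^-=[0.1026]  S=[0.5226]  K=[0.1963]  nu=[-3.0412]  x^+=[-1.3257]  P^+=[0.0824]

x_post = [-1.3257]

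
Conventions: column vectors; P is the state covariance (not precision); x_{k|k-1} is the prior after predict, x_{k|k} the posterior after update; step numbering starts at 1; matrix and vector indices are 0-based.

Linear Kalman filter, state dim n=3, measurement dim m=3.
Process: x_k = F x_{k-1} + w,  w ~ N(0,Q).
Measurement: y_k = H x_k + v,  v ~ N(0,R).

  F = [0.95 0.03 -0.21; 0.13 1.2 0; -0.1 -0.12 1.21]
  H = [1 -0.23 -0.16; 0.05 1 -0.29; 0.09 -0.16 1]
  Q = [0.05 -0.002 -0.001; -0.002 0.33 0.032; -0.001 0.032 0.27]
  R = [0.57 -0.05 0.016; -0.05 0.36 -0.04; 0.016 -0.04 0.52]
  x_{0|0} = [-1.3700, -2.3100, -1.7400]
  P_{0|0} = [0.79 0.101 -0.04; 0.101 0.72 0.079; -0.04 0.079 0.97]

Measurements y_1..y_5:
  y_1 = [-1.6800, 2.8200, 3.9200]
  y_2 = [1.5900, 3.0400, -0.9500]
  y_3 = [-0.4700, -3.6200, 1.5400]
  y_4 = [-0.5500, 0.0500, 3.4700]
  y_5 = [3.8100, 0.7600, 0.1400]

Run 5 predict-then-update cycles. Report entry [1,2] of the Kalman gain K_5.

K[1,2] = 0.1168

step 1: x^-=[-1.0054, -2.9501, -1.6912]  P^-=[0.8271 0.2182 -0.3789; 0.2182 1.4117 0.0128; -0.3789 0.0128 1.6976]  S=[1.5371 0.0729 -0.5447; 0.0729 1.9419 -0.7323; -0.5447 -0.7323 2.1819]  K=[0.5520 0.1864 0.0448; -0.0495 0.7950 0.1658; -0.1685 0.0239 0.7275]  nu=[-1.6237, 5.3299, 5.2297]  x^+=[-0.6735, 2.2348, 2.5143]  P^+=[0.3112 0.0222 0.0002; 0.0222 0.3103 0.1013; 0.0002 0.1013 0.3908]
step 2: x^-=[-1.1007, 2.5942, 2.8414]  P^-=[0.3482 0.0475 -0.1271; 0.0475 0.7890 0.1273; -0.1271 0.1273 0.8208]  S=[1.0092 -0.1030 -0.2148; -0.1030 1.1535 -0.2686; -0.2148 -0.2686 1.2989]  K=[0.3683 0.1227 0.0067; -0.0545 0.6809 0.1359; -0.1583 0.0207 0.5856]  nu=[3.7420, 1.3248, -3.2773]  x^+=[0.4181, 2.8469, 0.3574]  P^+=[0.2047 0.0118 -0.0121; 0.0118 0.2662 0.0841; -0.0121 0.0841 0.3157]
step 3: x^-=[0.4076, 3.4706, 0.0490]  P^-=[0.2533 0.0254 -0.1119; 0.0254 0.7205 0.1096; -0.1119 0.1096 0.7168]  S=[0.9120 -0.1215 -0.1867; -0.1215 1.0836 -0.2479; -0.1867 -0.2479 1.2014]  K=[0.3016 0.0965 -0.0108; -0.0600 0.6583 0.1237; -0.1617 0.0121 0.5511]  nu=[-0.0715, -7.0968, 2.0096]  x^+=[-0.3204, -0.9482, 1.0821]  P^+=[0.1655 0.0064 -0.0185; 0.0064 0.2572 0.0776; -0.0185 0.0776 0.2976]
step 4: x^-=[-0.5601, -1.1795, 1.4552]  P^-=[0.2195 0.0160 -0.1109; 0.0160 0.7052 0.1017; -0.1109 0.1017 0.6931]  S=[0.8801 -0.1297 -0.1822; -0.1297 1.0699 -0.2477; -0.1822 -0.2477 1.1800]  K=[0.2736 0.0839 -0.0195; -0.0639 0.6521 0.1189; -0.1655 0.0073 0.5411]  nu=[-0.0284, 1.6796, 1.8765]  x^+=[-0.4636, 0.1405, 2.4875]  P^+=[0.1488 0.0035 -0.0220; 0.0035 0.2548 0.0752; -0.0220 0.0752 0.2924]
step 5: x^-=[-0.9585, 0.1084, 3.0394]  P^-=[0.2054 0.0112 -0.1119; 0.0112 0.7005 0.0986; -0.1119 0.0986 0.6869]  S=[0.8679 -0.1338 -0.1821; -0.1338 1.0660 -0.2490; -0.1821 -0.2490 1.1745]  K=[0.2612 0.0777 -0.0241; -0.0662 0.6498 0.1168; -0.1681 0.0049 0.5378]  nu=[5.2798, 1.5809, -2.7958]  x^+=[0.6109, 0.4594, 0.6561]  P^+=[0.1413 0.0019 -0.0238; 0.0019 0.2540 0.0742; -0.0238 0.0742 0.2908]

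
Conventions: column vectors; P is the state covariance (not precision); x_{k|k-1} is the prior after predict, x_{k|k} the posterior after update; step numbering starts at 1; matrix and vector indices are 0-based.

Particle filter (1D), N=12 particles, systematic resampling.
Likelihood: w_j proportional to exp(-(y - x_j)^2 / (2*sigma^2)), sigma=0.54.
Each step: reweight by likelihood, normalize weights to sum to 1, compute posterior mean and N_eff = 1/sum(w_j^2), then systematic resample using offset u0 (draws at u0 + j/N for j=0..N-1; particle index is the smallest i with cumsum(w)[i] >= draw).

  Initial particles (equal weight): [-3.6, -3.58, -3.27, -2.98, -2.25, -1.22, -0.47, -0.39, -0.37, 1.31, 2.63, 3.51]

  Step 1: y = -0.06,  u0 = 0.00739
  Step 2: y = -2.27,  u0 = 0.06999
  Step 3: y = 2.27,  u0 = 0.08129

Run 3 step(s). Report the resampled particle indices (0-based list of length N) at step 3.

resampled_idx = [10, 10, 10, 10, 10, 11, 11, 11, 11, 11, 11, 11]

step 1: w=[0.0000, 0.0000, 0.0000, 0.0000, 0.0001, 0.0388, 0.2920, 0.3232, 0.3304, 0.0156, 0.0000, 0.0000]  mean=-0.4126  Neff=3.3268  idx=[5, 6, 6, 6, 7, 7, 7, 7, 8, 8, 8, 8]
step 2: w=[0.8383, 0.0215, 0.0215, 0.0215, 0.0130, 0.0130, 0.0130, 0.0130, 0.0114, 0.0114, 0.0114, 0.0114]  mean=-1.0900  Neff=1.4179  idx=[0, 0, 0, 0, 0, 0, 0, 0, 0, 0, 4, 10]
step 3: w=[0.0001, 0.0001, 0.0001, 0.0001, 0.0001, 0.0001, 0.0001, 0.0001, 0.0001, 0.0001, 0.4544, 0.5449]  mean=-0.3797  Neff=1.9866  idx=[10, 10, 10, 10, 10, 11, 11, 11, 11, 11, 11, 11]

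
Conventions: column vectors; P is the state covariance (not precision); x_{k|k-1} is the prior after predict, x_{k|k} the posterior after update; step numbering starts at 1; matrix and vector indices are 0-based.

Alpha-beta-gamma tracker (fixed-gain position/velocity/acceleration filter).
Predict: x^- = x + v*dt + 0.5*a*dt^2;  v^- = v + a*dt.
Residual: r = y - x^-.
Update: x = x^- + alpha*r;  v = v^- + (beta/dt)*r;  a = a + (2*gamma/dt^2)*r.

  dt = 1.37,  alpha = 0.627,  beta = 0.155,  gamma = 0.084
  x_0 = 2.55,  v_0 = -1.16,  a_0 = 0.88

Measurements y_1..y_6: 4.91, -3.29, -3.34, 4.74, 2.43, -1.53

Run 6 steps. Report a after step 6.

a_post = -0.5307

step 1: x_pred=1.7866  r=3.1234  x^+=3.7450  v^+=0.3990  a^+=1.1596
step 2: x_pred=5.3798  r=-8.6698  x^+=-0.0562  v^+=1.0067  a^+=0.3835
step 3: x_pred=1.6829  r=-5.0229  x^+=-1.4664  v^+=0.9639  a^+=-0.0661
step 4: x_pred=-0.2079  r=4.9479  x^+=2.8944  v^+=1.4332  a^+=0.3768
step 5: x_pred=5.2115  r=-2.7815  x^+=3.4675  v^+=1.6347  a^+=0.1279
step 6: x_pred=5.8271  r=-7.3571  x^+=1.2142  v^+=0.9775  a^+=-0.5307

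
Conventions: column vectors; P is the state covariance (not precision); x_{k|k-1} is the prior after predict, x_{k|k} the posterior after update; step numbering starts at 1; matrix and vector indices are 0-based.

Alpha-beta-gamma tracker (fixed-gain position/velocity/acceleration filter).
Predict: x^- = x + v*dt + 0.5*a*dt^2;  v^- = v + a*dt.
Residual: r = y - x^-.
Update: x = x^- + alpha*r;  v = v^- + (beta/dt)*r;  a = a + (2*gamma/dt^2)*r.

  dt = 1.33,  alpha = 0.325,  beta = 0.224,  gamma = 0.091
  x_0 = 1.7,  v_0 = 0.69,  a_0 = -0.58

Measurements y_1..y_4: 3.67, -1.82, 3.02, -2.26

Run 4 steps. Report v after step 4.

step 1: x_pred=2.1047  r=1.5653  x^+=2.6134  v^+=0.1822  a^+=-0.4190
step 2: x_pred=2.4853  r=-4.3053  x^+=1.0860  v^+=-1.1001  a^+=-0.8619
step 3: x_pred=-1.1394  r=4.1594  x^+=0.2124  v^+=-1.5459  a^+=-0.4340
step 4: x_pred=-2.2274  r=-0.0326  x^+=-2.2380  v^+=-2.1285  a^+=-0.4373

v_post = -2.1285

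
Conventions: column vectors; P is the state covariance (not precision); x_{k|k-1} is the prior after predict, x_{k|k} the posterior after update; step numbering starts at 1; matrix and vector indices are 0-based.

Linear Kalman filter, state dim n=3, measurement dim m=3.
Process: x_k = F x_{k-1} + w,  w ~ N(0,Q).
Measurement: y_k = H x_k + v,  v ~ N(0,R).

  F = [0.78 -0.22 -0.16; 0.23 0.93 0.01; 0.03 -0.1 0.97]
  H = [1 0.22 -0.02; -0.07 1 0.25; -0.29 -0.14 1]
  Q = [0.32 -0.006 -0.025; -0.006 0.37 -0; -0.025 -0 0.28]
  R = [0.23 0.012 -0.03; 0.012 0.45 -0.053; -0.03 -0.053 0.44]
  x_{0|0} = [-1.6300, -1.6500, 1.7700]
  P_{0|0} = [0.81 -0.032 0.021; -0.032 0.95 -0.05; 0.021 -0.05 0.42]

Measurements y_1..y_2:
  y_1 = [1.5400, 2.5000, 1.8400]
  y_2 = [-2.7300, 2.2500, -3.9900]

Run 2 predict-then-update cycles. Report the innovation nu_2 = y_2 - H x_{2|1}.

innov = [-2.9270, 0.5832, -5.8433]

step 1: x^-=[-1.1916, -1.8917, 1.8330]  P^-=[0.8718 -0.0704 -0.0220; -0.0704 1.2200 -0.1192; -0.0220 -0.1192 0.6965]  S=[1.1320 0.1369 -0.3686; 0.1369 1.6688 -0.1242; -0.3686 -0.1242 1.2742]  K=[0.7751 -0.1455 0.0021; 0.0502 0.7025 -0.1286; 0.1357 0.0681 0.6107]  nu=[3.1844, 3.8500, -0.6034]  x^+=[0.7153, 1.0503, 2.1591]  P^+=[0.1884 -0.0513 0.0329; -0.0513 0.3357 -0.0632; 0.0329 -0.0632 0.2617]
step 2: x^-=[-0.0186, 1.1629, 2.0107]  P^-=[0.4625 -0.0673 -0.0123; -0.0673 0.6474 -0.0772; -0.0123 -0.0772 0.5442]  S=[0.6956 0.0472 -0.2108; 0.0472 1.1049 -0.0521; -0.2108 -0.0521 1.0591]  K=[0.6504 -0.1211 -0.0059; 0.0401 0.5661 -0.1042; 0.1044 0.0756 0.5519]  nu=[-2.9270, 0.5832, -5.8433]  x^+=[-1.9588, 1.9845, -1.4758]  P^+=[0.1579 -0.0414 0.0243; -0.0414 0.2706 -0.0512; 0.0243 -0.0512 0.2356]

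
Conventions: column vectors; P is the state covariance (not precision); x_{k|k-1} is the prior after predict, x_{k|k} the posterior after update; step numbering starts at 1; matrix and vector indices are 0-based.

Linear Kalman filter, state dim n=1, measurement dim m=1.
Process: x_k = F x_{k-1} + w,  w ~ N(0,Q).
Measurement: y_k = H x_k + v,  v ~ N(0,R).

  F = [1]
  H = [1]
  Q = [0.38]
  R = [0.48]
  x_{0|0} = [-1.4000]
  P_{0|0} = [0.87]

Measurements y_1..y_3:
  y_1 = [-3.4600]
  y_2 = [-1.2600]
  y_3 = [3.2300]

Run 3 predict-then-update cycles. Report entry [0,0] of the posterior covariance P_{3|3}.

P_post[0,0] = 0.2795

step 1: x^-=[-1.4000]  P^-=[1.2500]  S=[1.7300]  K=[0.7225]  nu=[-2.0600]  x^+=[-2.8884]  P^+=[0.3468]
step 2: x^-=[-2.8884]  P^-=[0.7268]  S=[1.2068]  K=[0.6023]  nu=[1.6284]  x^+=[-1.9077]  P^+=[0.2891]
step 3: x^-=[-1.9077]  P^-=[0.6691]  S=[1.1491]  K=[0.5823]  nu=[5.1377]  x^+=[1.0839]  P^+=[0.2795]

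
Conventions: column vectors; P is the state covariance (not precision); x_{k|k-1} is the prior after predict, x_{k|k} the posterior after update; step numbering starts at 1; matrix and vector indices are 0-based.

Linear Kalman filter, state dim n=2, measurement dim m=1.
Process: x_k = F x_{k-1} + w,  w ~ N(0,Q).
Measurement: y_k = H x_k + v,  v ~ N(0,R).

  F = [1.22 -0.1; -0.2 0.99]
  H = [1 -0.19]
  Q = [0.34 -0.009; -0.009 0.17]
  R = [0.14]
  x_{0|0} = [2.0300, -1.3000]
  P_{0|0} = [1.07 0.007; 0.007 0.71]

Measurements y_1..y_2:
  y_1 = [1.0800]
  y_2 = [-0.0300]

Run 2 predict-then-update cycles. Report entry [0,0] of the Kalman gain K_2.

step 1: x^-=[2.6066, -1.6930]  P^-=[1.9380 -0.3318; -0.3318 0.9059]  S=[2.2368]  K=[0.8946; -0.2253]  nu=[-1.8483]  x^+=[0.9531, -1.2766]  P^+=[0.1479 0.1190; 0.1190 0.7924]
step 2: x^-=[1.2905, -1.4545]  P^-=[0.5390 0.0226; 0.0226 0.9054]  S=[0.7031]  K=[0.7605; -0.2125]  nu=[-1.5968]  x^+=[0.0761, -1.1151]  P^+=[0.1324 0.1362; 0.1362 0.8736]

K[0,0] = 0.7605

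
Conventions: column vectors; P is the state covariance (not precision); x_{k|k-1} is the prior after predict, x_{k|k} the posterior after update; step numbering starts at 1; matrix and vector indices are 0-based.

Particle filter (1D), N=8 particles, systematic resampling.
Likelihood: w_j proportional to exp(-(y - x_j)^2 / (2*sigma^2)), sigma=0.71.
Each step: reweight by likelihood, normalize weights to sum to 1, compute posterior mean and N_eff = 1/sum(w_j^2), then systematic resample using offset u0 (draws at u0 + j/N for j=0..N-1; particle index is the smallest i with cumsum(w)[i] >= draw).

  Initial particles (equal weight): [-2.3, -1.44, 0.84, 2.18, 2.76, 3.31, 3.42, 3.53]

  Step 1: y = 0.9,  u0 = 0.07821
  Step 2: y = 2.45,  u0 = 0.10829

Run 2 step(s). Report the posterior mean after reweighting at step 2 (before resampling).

step 1: w=[0.0000, 0.0035, 0.8061, 0.1593, 0.0262, 0.0025, 0.0015, 0.0008]  mean=1.1079  Neff=1.4796  idx=[2, 2, 2, 2, 2, 2, 3, 3]
step 2: w=[0.0330, 0.0330, 0.0330, 0.0330, 0.0330, 0.0330, 0.4011, 0.4011]  mean=1.9149  Neff=3.0462  idx=[3, 6, 6, 6, 7, 7, 7, 7]

post_mean = 1.9149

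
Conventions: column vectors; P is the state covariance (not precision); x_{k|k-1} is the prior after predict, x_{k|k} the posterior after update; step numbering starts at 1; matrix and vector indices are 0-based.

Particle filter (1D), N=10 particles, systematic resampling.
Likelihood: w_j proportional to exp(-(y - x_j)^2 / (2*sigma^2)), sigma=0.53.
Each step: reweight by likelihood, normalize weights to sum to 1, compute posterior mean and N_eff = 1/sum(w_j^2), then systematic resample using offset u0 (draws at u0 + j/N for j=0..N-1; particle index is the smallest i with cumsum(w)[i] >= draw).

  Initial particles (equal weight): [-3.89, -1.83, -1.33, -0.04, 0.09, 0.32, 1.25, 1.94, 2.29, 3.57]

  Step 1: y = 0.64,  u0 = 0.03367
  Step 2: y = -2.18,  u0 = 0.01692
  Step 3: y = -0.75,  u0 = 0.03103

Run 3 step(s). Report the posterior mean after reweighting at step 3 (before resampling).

post_mean = -0.0100

step 1: w=[0.0000, 0.0000, 0.0004, 0.1807, 0.2402, 0.3430, 0.2122, 0.0203, 0.0032, 0.0000]  mean=0.4356  Neff=3.9463  idx=[3, 3, 4, 4, 5, 5, 5, 5, 6, 6]
step 2: w=[0.3418, 0.3418, 0.1232, 0.1232, 0.0175, 0.0175, 0.0175, 0.0175, 0.0000, 0.0000]  mean=0.0172  Neff=3.7696  idx=[0, 0, 0, 0, 1, 1, 1, 2, 3, 3]
step 3: w=[0.1099, 0.1099, 0.1099, 0.1099, 0.1099, 0.1099, 0.1099, 0.0768, 0.0768, 0.0768]  mean=-0.0100  Neff=9.7746  idx=[0, 1, 2, 3, 3, 4, 5, 6, 7, 9]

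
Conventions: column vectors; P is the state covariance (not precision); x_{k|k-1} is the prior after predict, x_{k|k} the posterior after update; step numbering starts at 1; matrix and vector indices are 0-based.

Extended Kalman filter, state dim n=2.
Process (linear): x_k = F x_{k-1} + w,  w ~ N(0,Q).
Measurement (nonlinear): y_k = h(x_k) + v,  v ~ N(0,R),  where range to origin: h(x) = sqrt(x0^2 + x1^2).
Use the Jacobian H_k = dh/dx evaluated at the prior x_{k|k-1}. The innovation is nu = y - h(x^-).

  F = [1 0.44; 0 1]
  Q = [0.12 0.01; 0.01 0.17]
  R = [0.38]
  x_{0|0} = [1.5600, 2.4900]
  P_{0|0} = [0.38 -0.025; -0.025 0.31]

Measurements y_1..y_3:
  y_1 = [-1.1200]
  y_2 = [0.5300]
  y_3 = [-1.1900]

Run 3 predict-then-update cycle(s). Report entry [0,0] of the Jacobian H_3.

H_jac[0,0] = 0.8650

step 1: x^-=[2.6556, 2.4900]  P^-=[0.5380 0.1214; 0.1214 0.4800]  H_jac=[0.7295 0.6840]  S=[1.0120]  K=[0.4699; 0.4119]  nu=[-4.7604]  x^+=[0.4189, 0.5291]  P^+=[0.3146 -0.0745; -0.0745 0.3083]
step 2: x^-=[0.6517, 0.5291]  P^-=[0.4287 0.0712; 0.0712 0.4783]  H_jac=[0.7763 0.6303]  S=[0.8981]  K=[0.4206; 0.3972]  nu=[-0.3094]  x^+=[0.5215, 0.4062]  P^+=[0.2699 -0.0789; -0.0789 0.3366]
step 3: x^-=[0.7003, 0.4062]  P^-=[0.3857 0.0792; 0.0792 0.5066]  H_jac=[0.8650 0.5017]  S=[0.8649]  K=[0.4317; 0.3731]  nu=[-1.9995]  x^+=[-0.1629, -0.3399]  P^+=[0.2245 -0.0601; -0.0601 0.3862]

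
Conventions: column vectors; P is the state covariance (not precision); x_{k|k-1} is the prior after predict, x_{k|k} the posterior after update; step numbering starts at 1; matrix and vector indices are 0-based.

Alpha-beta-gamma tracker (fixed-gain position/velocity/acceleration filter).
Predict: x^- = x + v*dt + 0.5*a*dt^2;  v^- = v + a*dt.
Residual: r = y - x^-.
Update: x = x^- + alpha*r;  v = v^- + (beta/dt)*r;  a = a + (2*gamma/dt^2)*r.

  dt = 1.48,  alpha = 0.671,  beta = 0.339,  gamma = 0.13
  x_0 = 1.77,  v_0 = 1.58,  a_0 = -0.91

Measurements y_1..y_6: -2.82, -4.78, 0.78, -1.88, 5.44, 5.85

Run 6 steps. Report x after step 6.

x_post = 5.9181

step 1: x_pred=3.1118  r=-5.9318  x^+=-0.8684  v^+=-1.1255  a^+=-1.6141
step 2: x_pred=-4.3019  r=-0.4781  x^+=-4.6227  v^+=-3.6239  a^+=-1.6708
step 3: x_pred=-11.8159  r=12.5959  x^+=-3.3641  v^+=-3.2116  a^+=-0.1757
step 4: x_pred=-8.3096  r=6.4296  x^+=-3.9953  v^+=-1.9989  a^+=0.5875
step 5: x_pred=-6.3103  r=11.7503  x^+=1.5742  v^+=1.5620  a^+=1.9822
step 6: x_pred=6.0569  r=-0.2069  x^+=5.9181  v^+=4.4484  a^+=1.9577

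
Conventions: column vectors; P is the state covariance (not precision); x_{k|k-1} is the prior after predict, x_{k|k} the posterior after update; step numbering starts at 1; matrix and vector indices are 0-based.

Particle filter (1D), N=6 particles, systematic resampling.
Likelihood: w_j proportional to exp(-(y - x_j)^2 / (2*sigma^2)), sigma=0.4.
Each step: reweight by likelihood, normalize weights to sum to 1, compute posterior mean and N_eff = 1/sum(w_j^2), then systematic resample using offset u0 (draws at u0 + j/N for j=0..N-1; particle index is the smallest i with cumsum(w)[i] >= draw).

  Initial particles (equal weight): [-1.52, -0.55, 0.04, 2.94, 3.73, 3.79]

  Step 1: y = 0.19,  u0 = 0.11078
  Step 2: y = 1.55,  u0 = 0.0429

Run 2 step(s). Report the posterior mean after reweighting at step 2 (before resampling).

post_mean = 0.0398

step 1: w=[0.0001, 0.1623, 0.8376, 0.0000, 0.0000, 0.0000]  mean=-0.0559  Neff=1.3738  idx=[1, 2, 2, 2, 2, 2]
step 2: w=[0.0003, 0.1999, 0.1999, 0.1999, 0.1999, 0.1999]  mean=0.0398  Neff=5.0026  idx=[1, 2, 2, 3, 4, 5]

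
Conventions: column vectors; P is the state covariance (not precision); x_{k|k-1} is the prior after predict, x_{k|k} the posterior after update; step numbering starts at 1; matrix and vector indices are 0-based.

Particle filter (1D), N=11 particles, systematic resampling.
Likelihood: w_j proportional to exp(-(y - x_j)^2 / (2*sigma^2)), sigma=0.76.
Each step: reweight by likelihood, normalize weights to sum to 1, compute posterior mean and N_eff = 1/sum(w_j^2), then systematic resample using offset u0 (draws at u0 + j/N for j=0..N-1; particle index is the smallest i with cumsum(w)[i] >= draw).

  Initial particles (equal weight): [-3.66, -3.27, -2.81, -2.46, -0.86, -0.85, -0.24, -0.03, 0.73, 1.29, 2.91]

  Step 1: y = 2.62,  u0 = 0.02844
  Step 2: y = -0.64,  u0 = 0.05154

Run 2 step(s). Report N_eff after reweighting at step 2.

N_eff = 1.8242

step 1: w=[0.0000, 0.0000, 0.0000, 0.0000, 0.0000, 0.0000, 0.0007, 0.0019, 0.0380, 0.1810, 0.7783]  mean=2.5258  Neff=1.5626  idx=[8, 9, 9, 10, 10, 10, 10, 10, 10, 10, 10]
step 2: w=[0.7119, 0.1438, 0.1438, 0.0001, 0.0001, 0.0001, 0.0001, 0.0001, 0.0001, 0.0001, 0.0001]  mean=0.8922  Neff=1.8242  idx=[0, 0, 0, 0, 0, 0, 0, 0, 1, 2, 2]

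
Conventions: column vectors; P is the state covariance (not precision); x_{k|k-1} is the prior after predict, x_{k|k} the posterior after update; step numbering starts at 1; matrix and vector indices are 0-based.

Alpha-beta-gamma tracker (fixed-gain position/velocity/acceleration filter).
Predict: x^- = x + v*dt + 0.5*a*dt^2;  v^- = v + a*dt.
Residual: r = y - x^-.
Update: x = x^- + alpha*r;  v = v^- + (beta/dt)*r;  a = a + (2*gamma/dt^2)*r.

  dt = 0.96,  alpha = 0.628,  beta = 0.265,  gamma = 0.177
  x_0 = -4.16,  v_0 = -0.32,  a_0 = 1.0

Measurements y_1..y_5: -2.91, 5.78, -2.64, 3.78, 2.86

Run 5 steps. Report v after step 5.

step 1: x_pred=-4.0064  r=1.0964  x^+=-3.3179  v^+=0.9427  a^+=1.4211
step 2: x_pred=-1.7581  r=7.5381  x^+=2.9758  v^+=4.3878  a^+=4.3166
step 3: x_pred=9.1772  r=-11.8172  x^+=1.7560  v^+=5.2697  a^+=-0.2225
step 4: x_pred=6.7123  r=-2.9323  x^+=4.8708  v^+=4.2466  a^+=-1.3489
step 5: x_pred=8.3260  r=-5.4660  x^+=4.8933  v^+=1.4428  a^+=-3.4485

v_post = 1.4428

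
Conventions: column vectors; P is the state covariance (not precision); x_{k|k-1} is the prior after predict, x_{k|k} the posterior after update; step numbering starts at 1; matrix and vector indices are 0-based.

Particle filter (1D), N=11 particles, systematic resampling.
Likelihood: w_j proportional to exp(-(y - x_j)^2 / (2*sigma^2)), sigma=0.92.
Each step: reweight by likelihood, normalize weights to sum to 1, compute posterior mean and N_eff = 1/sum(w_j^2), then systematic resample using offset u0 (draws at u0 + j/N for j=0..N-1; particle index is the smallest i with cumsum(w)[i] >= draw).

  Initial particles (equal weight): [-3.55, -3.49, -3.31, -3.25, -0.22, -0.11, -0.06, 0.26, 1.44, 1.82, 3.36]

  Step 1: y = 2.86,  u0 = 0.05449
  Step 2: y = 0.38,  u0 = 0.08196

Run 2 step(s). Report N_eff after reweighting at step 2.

N_eff = 4.7816

step 1: w=[0.0000, 0.0000, 0.0000, 0.0000, 0.0021, 0.0032, 0.0038, 0.0107, 0.1758, 0.3054, 0.4991]  mean=2.4877  Neff=2.6780  idx=[8, 8, 9, 9, 9, 10, 10, 10, 10, 10, 10]
step 2: w=[0.2650, 0.2650, 0.1512, 0.1512, 0.1512, 0.0027, 0.0027, 0.0027, 0.0027, 0.0027, 0.0027]  mean=1.6436  Neff=4.7816  idx=[0, 0, 0, 1, 1, 2, 2, 3, 3, 4, 7]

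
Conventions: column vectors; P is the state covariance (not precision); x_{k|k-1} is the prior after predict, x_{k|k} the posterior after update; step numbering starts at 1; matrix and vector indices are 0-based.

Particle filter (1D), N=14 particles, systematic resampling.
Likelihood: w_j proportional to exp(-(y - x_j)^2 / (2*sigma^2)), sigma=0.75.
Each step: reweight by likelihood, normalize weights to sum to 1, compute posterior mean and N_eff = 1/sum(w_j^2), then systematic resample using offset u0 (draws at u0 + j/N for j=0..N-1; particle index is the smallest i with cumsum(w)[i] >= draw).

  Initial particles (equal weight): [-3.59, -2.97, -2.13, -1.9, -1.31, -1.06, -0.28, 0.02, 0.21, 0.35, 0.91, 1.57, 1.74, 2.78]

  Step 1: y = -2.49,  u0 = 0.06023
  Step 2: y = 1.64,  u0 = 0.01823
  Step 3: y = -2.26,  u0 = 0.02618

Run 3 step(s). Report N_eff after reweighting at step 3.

step 1: w=[0.1049, 0.2505, 0.2740, 0.2256, 0.0892, 0.0499, 0.0040, 0.0011, 0.0005, 0.0002, 0.0000, 0.0000, 0.0000, 0.0000]  mean=-2.3035  Neff=4.7571  idx=[0, 1, 1, 1, 1, 2, 2, 2, 3, 3, 3, 3, 4, 5]
step 2: w=[0.0000, 0.0000, 0.0000, 0.0000, 0.0000, 0.0016, 0.0016, 0.0016, 0.0071, 0.0071, 0.0071, 0.0071, 0.2144, 0.7523]  mean=-1.1427  Neff=1.6336  idx=[9, 12, 12, 12, 13, 13, 13, 13, 13, 13, 13, 13, 13, 13]
step 3: w=[0.1776, 0.0894, 0.0894, 0.0894, 0.0554, 0.0554, 0.0554, 0.0554, 0.0554, 0.0554, 0.0554, 0.0554, 0.0554, 0.0554]  mean=-1.2763  Neff=11.5957  idx=[0, 0, 0, 1, 2, 3, 4, 5, 6, 8, 9, 10, 11, 13]

N_eff = 11.5957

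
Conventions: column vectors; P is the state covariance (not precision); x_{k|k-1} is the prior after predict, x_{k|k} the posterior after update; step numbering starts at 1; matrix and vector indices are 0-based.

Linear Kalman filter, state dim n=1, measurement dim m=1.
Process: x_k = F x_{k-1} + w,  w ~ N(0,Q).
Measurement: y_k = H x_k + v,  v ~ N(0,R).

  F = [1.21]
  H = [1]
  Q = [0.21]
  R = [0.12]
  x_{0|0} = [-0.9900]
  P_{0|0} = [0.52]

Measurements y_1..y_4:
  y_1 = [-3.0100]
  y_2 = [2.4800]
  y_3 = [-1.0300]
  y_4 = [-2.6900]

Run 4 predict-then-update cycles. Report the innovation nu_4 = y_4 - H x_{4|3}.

innov = [-2.1582]

step 1: x^-=[-1.1979]  P^-=[0.9713]  S=[1.0913]  K=[0.8900]  nu=[-1.8121]  x^+=[-2.8107]  P^+=[0.1068]
step 2: x^-=[-3.4010]  P^-=[0.3664]  S=[0.4864]  K=[0.7533]  nu=[5.8810]  x^+=[1.0290]  P^+=[0.0904]
step 3: x^-=[1.2451]  P^-=[0.3423]  S=[0.4623]  K=[0.7405]  nu=[-2.2751]  x^+=[-0.4395]  P^+=[0.0889]
step 4: x^-=[-0.5318]  P^-=[0.3401]  S=[0.4601]  K=[0.7392]  nu=[-2.1582]  x^+=[-2.1271]  P^+=[0.0887]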